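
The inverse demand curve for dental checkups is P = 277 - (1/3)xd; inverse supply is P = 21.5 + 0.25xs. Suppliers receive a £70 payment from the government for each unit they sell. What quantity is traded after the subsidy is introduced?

Pre-subsidy: 277 - (1/3)x = 21.5 + 0.25x gives x* = 438 and P* = 131.
With the subsidy, sellers receive Ps = Pb + 70 for each unit, where Pb is the price buyers pay.
On the curves, Pb = 277 - (1/3)x and Ps = 21.5 + 0.25x; the wedge Ps − Pb = 70 gives 21.5 + 0.25x − (277 - (1/3)x) = 70, so x' = 558.
Then Pb = 277 − (1/3)·558 = 91 and Ps = 21.5 + 0.25·558 = 161.

x' = 558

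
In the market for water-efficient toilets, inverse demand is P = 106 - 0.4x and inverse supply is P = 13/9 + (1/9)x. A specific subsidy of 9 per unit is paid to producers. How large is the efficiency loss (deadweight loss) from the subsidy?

Deadweight loss = 3645/46

Pre-subsidy: 106 - 0.4x = 13/9 + (1/9)x gives x* = 4705/23 and P* = 556/23.
With the subsidy, sellers receive Ps = Pb + 9 for each unit, where Pb is the price buyers pay.
On the curves, Pb = 106 - 0.4x and Ps = 13/9 + (1/9)x; the wedge Ps − Pb = 9 gives 13/9 + (1/9)x − (106 - 0.4x) = 9, so x' = 5110/23.
Then Pb = 106 − 0.4·(5110/23) = 394/23 and Ps = 13/9 + (1/9)·(5110/23) = 601/23.
The subsidy expands output by 5110/23 − 4705/23 = 405/23 past the efficient level; on those units the gap between marginal cost and willingness to pay runs from 0 up to 9.
DWL = ½ × 9 × 405/23 = 3645/46.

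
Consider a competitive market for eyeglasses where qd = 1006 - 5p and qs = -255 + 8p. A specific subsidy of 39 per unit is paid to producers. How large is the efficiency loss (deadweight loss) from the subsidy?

Deadweight loss = 2340

Pre-subsidy: 1006 - 5p = -255 + 8p gives p* = 97, q* = 521.
With the subsidy, sellers receive ps = pb + 39 for each unit, where pb is the price buyers pay.
Supply in terms of pb becomes qs = -255 + 8(pb + 39) = 57 + 8pb. Setting this equal to demand: 1006 - 5pb = 57 + 8pb, so pb = 73.
Sellers receive ps = 73 + 39 = 112; q' = 1006 − 5·73 = 641.
The subsidy expands output by 641 − 521 = 120 past the efficient level; on those units the gap between marginal cost and willingness to pay runs from 0 up to 39.
DWL = ½ × 39 × 120 = 2340.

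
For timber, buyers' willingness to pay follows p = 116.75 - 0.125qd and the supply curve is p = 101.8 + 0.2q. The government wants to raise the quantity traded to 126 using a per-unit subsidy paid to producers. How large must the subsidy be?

Required subsidy s = 26 per unit

At q = 126, from the demand curve buyers pay pb = 116.75 − 0.125·126 = 101; from the supply curve sellers need ps = 101.8 + 0.2·126 = 127.
The subsidy must fill the gap: s = ps − pb = 127 − 101 = 26.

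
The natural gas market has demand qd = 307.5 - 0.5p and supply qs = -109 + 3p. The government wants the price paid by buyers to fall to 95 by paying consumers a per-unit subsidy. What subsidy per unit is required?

At a buyer price of 95, quantity demanded is 307.5 − 0.5·95 = 260.
Sellers supply 260 only when they receive ps with -109 + 3·ps = 260, i.e. ps = 123.
s = ps − pb = 123 − 95 = 28.

Required subsidy s = 28 per unit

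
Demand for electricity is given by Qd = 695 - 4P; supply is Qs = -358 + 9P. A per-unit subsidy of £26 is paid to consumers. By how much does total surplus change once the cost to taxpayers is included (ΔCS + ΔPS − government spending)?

Pre-subsidy: 695 - 4P = -358 + 9P gives P* = 81, Q* = 371.
With the rebate, buyers effectively pay Pb = Ps − 26, where Ps is the price sellers receive.
Demand in terms of Ps becomes Qd = 695 − 4(Ps − 26) = 799 - 4Ps. Setting this equal to supply: 799 - 4Ps = -358 + 9Ps, so Ps = 89.
Buyers pay Pb = 89 − 26 = 63; Q' = -358 + 9·89 = 443.
ΔCS = ½(371 + 443)(81 − 63) = 7326; ΔPS = ½(371 + 443)(89 − 81) = 3256.
Government spending = 26 × 443 = 11518.
Net change = 7326 + 3256 − 11518 = -936. The loss equals the DWL triangle ½·26·72.

Net change in total surplus = -£936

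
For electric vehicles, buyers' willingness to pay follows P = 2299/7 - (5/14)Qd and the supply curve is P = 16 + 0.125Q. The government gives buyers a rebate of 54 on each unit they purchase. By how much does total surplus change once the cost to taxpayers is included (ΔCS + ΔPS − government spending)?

Pre-subsidy: 2299/7 - (5/14)Q = 16 + 0.125Q gives Q* = 648 and P* = 97.
With the rebate, buyers effectively pay Pb = Ps − 54, where Ps is the price sellers receive.
On the curves, Pb = 2299/7 - (5/14)Q and Ps = 16 + 0.125Q; the wedge Ps − Pb = 54 gives 16 + 0.125Q − (2299/7 - (5/14)Q) = 54, so Q' = 760.
Then Pb = 2299/7 − (5/14)·760 = 57 and Ps = 16 + 0.125·760 = 111.
ΔCS = ½(648 + 760)(97 − 57) = 28160; ΔPS = ½(648 + 760)(111 − 97) = 9856.
Government spending = 54 × 760 = 41040.
Net change = 28160 + 9856 − 41040 = -3024. The loss equals the DWL triangle ½·54·112.

Net change in total surplus = -3024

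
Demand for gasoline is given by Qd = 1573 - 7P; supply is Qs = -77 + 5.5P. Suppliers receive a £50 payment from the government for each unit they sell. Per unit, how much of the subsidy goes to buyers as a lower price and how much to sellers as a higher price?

Pre-subsidy: 1573 - 7P = -77 + 5.5P gives P* = 132, Q* = 649.
With the subsidy, sellers receive Ps = Pb + 50 for each unit, where Pb is the price buyers pay.
Supply in terms of Pb becomes Qs = -77 + 5.5(Pb + 50) = 198 + 5.5Pb. Setting this equal to demand: 1573 - 7Pb = 198 + 5.5Pb, so Pb = 110.
Sellers receive Ps = 110 + 50 = 160; Q' = 1573 − 7·110 = 803.
Buyers' price falls by P* − Pb = 132 − 110 = 22; sellers' price rises by Ps − P* = 160 − 132 = 28.

Buyers gain £22 per unit; sellers gain £28 per unit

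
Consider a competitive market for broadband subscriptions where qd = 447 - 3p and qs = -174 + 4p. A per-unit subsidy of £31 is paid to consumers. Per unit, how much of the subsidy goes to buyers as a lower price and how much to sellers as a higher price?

Pre-subsidy: 447 - 3p = -174 + 4p gives p* = 621/7, q* = 1266/7.
With the rebate, buyers effectively pay pb = ps − 31, where ps is the price sellers receive.
Demand in terms of ps becomes qd = 447 − 3(ps − 31) = 540 - 3ps. Setting this equal to supply: 540 - 3ps = -174 + 4ps, so ps = 102.
Buyers pay pb = 102 − 31 = 71; q' = -174 + 4·102 = 234.
Buyers' price falls by p* − pb = 621/7 − 71 = 124/7; sellers' price rises by ps − p* = 102 − 621/7 = 93/7.

Buyers gain 124/7 per unit; sellers gain 93/7 per unit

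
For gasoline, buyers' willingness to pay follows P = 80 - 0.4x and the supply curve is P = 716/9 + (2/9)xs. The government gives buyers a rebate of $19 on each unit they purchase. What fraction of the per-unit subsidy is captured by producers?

Producer share = 5/14

Pre-subsidy: 80 - 0.4x = 716/9 + (2/9)x gives x* = 5/7 and P* = 558/7.
With the rebate, buyers effectively pay Pb = Ps − 19, where Ps is the price sellers receive.
On the curves, Pb = 80 - 0.4x and Ps = 716/9 + (2/9)x; the wedge Ps − Pb = 19 gives 716/9 + (2/9)x − (80 - 0.4x) = 19, so x' = 31.25.
Then Pb = 80 − 0.4·31.25 = 67.5 and Ps = 716/9 + (2/9)·31.25 = 86.5.
Buyers' price falls by P* − Pb = 558/7 − 67.5 = 171/14; sellers' price rises by Ps − P* = 86.5 − 558/7 = 95/14.
So producers capture (95/14)/19 = 5/14 of each unit of subsidy.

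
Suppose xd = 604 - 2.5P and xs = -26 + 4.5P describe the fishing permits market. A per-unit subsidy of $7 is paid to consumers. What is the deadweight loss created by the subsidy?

Deadweight loss = $39.375

Pre-subsidy: 604 - 2.5P = -26 + 4.5P gives P* = 90, x* = 379.
With the rebate, buyers effectively pay Pb = Ps − 7, where Ps is the price sellers receive.
Demand in terms of Ps becomes xd = 604 − 2.5(Ps − 7) = 621.5 - 2.5Ps. Setting this equal to supply: 621.5 - 2.5Ps = -26 + 4.5Ps, so Ps = 92.5.
Buyers pay Pb = 92.5 − 7 = 85.5; x' = -26 + 4.5·92.5 = 390.25.
The subsidy expands output by 390.25 − 379 = 11.25 past the efficient level; on those units the gap between marginal cost and willingness to pay runs from 0 up to 7.
DWL = ½ × 7 × 11.25 = 39.375.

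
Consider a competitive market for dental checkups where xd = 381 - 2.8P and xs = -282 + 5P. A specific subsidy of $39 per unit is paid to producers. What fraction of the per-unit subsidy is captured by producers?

Producer share = 14/39

Pre-subsidy: 381 - 2.8P = -282 + 5P gives P* = 85, x* = 143.
With the subsidy, sellers receive Ps = Pb + 39 for each unit, where Pb is the price buyers pay.
Supply in terms of Pb becomes xs = -282 + 5(Pb + 39) = -87 + 5Pb. Setting this equal to demand: 381 - 2.8Pb = -87 + 5Pb, so Pb = 60.
Sellers receive Ps = 60 + 39 = 99; x' = 381 − 2.8·60 = 213.
Buyers' price falls by P* − Pb = 85 − 60 = 25; sellers' price rises by Ps − P* = 99 − 85 = 14.
So producers capture 14/39 = 14/39 of each unit of subsidy.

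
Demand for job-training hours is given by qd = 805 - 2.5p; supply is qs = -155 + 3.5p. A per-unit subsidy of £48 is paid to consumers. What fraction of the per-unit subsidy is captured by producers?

Pre-subsidy: 805 - 2.5p = -155 + 3.5p gives p* = 160, q* = 405.
With the rebate, buyers effectively pay pb = ps − 48, where ps is the price sellers receive.
Demand in terms of ps becomes qd = 805 − 2.5(ps − 48) = 925 - 2.5ps. Setting this equal to supply: 925 - 2.5ps = -155 + 3.5ps, so ps = 180.
Buyers pay pb = 180 − 48 = 132; q' = -155 + 3.5·180 = 475.
Buyers' price falls by p* − pb = 160 − 132 = 28; sellers' price rises by ps − p* = 180 − 160 = 20.
So producers capture 20/48 = 5/12 of each unit of subsidy.

Producer share = 5/12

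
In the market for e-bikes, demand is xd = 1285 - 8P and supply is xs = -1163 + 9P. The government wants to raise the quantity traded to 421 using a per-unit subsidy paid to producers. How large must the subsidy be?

At x = 421, invert demand for the buyer price: Pb = (1285 − 421)/8 = 108; invert supply for the seller price: Ps = (421 − (-1163))/9 = 176.
The subsidy must fill the gap: s = Ps − Pb = 176 − 108 = 68.

Required subsidy s = 68 per unit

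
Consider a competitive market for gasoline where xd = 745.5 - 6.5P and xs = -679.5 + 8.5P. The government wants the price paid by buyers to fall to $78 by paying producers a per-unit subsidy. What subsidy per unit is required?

Required subsidy s = $30 per unit

At a buyer price of 78, quantity demanded is 745.5 − 6.5·78 = 238.5.
Sellers supply 238.5 only when they receive Ps with -679.5 + 8.5·Ps = 238.5, i.e. Ps = 108.
s = Ps − Pb = 108 − 78 = 30.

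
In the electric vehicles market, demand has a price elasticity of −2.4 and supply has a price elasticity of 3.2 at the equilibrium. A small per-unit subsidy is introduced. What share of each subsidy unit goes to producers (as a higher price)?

For a small subsidy around the equilibrium, the benefit split depends on the relative slopes, which at a point are proportional to the elasticities.
Buyer share = εs/(εs + |εd|) = 3.2/(3.2 + 2.4) = 4/7; seller share = |εd|/(εs + |εd|) = 3/7.
So producers capture 3/7 of the subsidy.

Producer share = 3/7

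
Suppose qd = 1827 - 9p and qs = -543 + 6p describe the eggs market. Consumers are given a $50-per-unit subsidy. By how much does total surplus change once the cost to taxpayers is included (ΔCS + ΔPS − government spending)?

Pre-subsidy: 1827 - 9p = -543 + 6p gives p* = 158, q* = 405.
With the rebate, buyers effectively pay pb = ps − 50, where ps is the price sellers receive.
Demand in terms of ps becomes qd = 1827 − 9(ps − 50) = 2277 - 9ps. Setting this equal to supply: 2277 - 9ps = -543 + 6ps, so ps = 188.
Buyers pay pb = 188 − 50 = 138; q' = -543 + 6·188 = 585.
ΔCS = ½(405 + 585)(158 − 138) = 9900; ΔPS = ½(405 + 585)(188 − 158) = 14850.
Government spending = 50 × 585 = 29250.
Net change = 9900 + 14850 − 29250 = -4500. The loss equals the DWL triangle ½·50·180.

Net change in total surplus = -$4500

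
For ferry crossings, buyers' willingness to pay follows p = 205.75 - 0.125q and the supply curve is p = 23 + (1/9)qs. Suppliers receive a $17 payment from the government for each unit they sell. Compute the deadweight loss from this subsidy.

Pre-subsidy: 205.75 - 0.125q = 23 + (1/9)q gives q* = 774 and p* = 109.
With the subsidy, sellers receive ps = pb + 17 for each unit, where pb is the price buyers pay.
On the curves, pb = 205.75 - 0.125q and ps = 23 + (1/9)q; the wedge ps − pb = 17 gives 23 + (1/9)q − (205.75 - 0.125q) = 17, so q' = 846.
Then pb = 205.75 − 0.125·846 = 100 and ps = 23 + (1/9)·846 = 117.
The subsidy expands output by 846 − 774 = 72 past the efficient level; on those units the gap between marginal cost and willingness to pay runs from 0 up to 17.
DWL = ½ × 17 × 72 = 612.

Deadweight loss = $612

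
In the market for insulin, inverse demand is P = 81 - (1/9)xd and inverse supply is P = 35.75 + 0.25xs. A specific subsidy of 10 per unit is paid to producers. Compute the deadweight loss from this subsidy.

Pre-subsidy: 81 - (1/9)x = 35.75 + 0.25x gives x* = 1629/13 and P* = 872/13.
With the subsidy, sellers receive Ps = Pb + 10 for each unit, where Pb is the price buyers pay.
On the curves, Pb = 81 - (1/9)x and Ps = 35.75 + 0.25x; the wedge Ps − Pb = 10 gives 35.75 + 0.25x − (81 - (1/9)x) = 10, so x' = 153.
Then Pb = 81 − (1/9)·153 = 64 and Ps = 35.75 + 0.25·153 = 74.
The subsidy expands output by 153 − 1629/13 = 360/13 past the efficient level; on those units the gap between marginal cost and willingness to pay runs from 0 up to 10.
DWL = ½ × 10 × 360/13 = 1800/13.

Deadweight loss = 1800/13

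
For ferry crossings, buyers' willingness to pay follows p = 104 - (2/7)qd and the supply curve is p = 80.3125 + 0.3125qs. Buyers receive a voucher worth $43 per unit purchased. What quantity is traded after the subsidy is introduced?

Pre-subsidy: 104 - (2/7)q = 80.3125 + 0.3125q gives q* = 2653/67 and p* = 6210/67.
With the rebate, buyers effectively pay pb = ps − 43, where ps is the price sellers receive.
On the curves, pb = 104 - (2/7)q and ps = 80.3125 + 0.3125q; the wedge ps − pb = 43 gives 80.3125 + 0.3125q − (104 - (2/7)q) = 43, so q' = 7469/67.
Then pb = 104 − (2/7)·(7469/67) = 4834/67 and ps = 80.3125 + 0.3125·(7469/67) = 7715/67.

q' = 7469/67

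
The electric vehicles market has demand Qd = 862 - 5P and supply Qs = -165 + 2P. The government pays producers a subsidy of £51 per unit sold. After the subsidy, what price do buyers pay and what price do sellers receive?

Buyers pay 925/7; sellers receive 1282/7

Pre-subsidy: 862 - 5P = -165 + 2P gives P* = 1027/7, Q* = 899/7.
With the subsidy, sellers receive Ps = Pb + 51 for each unit, where Pb is the price buyers pay.
Supply in terms of Pb becomes Qs = -165 + 2(Pb + 51) = -63 + 2Pb. Setting this equal to demand: 862 - 5Pb = -63 + 2Pb, so Pb = 925/7.
Sellers receive Ps = 925/7 + 51 = 1282/7; Q' = 862 − 5·(925/7) = 1409/7.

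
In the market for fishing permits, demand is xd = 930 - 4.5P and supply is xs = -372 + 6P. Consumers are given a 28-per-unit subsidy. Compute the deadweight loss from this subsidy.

Deadweight loss = 1008

Pre-subsidy: 930 - 4.5P = -372 + 6P gives P* = 124, x* = 372.
With the rebate, buyers effectively pay Pb = Ps − 28, where Ps is the price sellers receive.
Demand in terms of Ps becomes xd = 930 − 4.5(Ps − 28) = 1056 - 4.5Ps. Setting this equal to supply: 1056 - 4.5Ps = -372 + 6Ps, so Ps = 136.
Buyers pay Pb = 136 − 28 = 108; x' = -372 + 6·136 = 444.
The subsidy expands output by 444 − 372 = 72 past the efficient level; on those units the gap between marginal cost and willingness to pay runs from 0 up to 28.
DWL = ½ × 28 × 72 = 1008.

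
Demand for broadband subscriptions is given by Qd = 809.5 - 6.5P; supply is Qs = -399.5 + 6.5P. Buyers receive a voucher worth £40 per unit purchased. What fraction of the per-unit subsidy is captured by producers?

Producer share = 0.5

Pre-subsidy: 809.5 - 6.5P = -399.5 + 6.5P gives P* = 93, Q* = 205.
With the rebate, buyers effectively pay Pb = Ps − 40, where Ps is the price sellers receive.
Demand in terms of Ps becomes Qd = 809.5 − 6.5(Ps − 40) = 1069.5 - 6.5Ps. Setting this equal to supply: 1069.5 - 6.5Ps = -399.5 + 6.5Ps, so Ps = 113.
Buyers pay Pb = 113 − 40 = 73; Q' = -399.5 + 6.5·113 = 335.
Buyers' price falls by P* − Pb = 93 − 73 = 20; sellers' price rises by Ps − P* = 113 − 93 = 20.
So producers capture 20/40 = 0.5 of each unit of subsidy.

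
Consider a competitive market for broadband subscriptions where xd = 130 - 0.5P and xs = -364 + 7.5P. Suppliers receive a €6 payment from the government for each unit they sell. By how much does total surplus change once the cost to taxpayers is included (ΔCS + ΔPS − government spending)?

Net change in total surplus = -€8.4375

Pre-subsidy: 130 - 0.5P = -364 + 7.5P gives P* = 61.75, x* = 99.125.
With the subsidy, sellers receive Ps = Pb + 6 for each unit, where Pb is the price buyers pay.
Supply in terms of Pb becomes xs = -364 + 7.5(Pb + 6) = -319 + 7.5Pb. Setting this equal to demand: 130 - 0.5Pb = -319 + 7.5Pb, so Pb = 56.125.
Sellers receive Ps = 56.125 + 6 = 62.125; x' = 130 − 0.5·56.125 = 101.9375.
ΔCS = ½(99.125 + 101.9375)(61.75 − 56.125) = 565.48828125; ΔPS = ½(99.125 + 101.9375)(62.125 − 61.75) = 37.69921875.
Government spending = 6 × 101.9375 = 611.625.
Net change = 565.48828125 + 37.69921875 − 611.625 = -8.4375. The loss equals the DWL triangle ½·6·2.8125.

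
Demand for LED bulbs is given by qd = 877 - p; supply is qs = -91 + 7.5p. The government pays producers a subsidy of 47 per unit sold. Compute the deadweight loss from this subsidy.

Deadweight loss = 33135/34

Pre-subsidy: 877 - p = -91 + 7.5p gives p* = 1936/17, q* = 12973/17.
With the subsidy, sellers receive ps = pb + 47 for each unit, where pb is the price buyers pay.
Supply in terms of pb becomes qs = -91 + 7.5(pb + 47) = 261.5 + 7.5pb. Setting this equal to demand: 877 - pb = 261.5 + 7.5pb, so pb = 1231/17.
Sellers receive ps = 1231/17 + 47 = 2030/17; q' = 877 − 1·(1231/17) = 13678/17.
The subsidy expands output by 13678/17 − 12973/17 = 705/17 past the efficient level; on those units the gap between marginal cost and willingness to pay runs from 0 up to 47.
DWL = ½ × 47 × 705/17 = 33135/34.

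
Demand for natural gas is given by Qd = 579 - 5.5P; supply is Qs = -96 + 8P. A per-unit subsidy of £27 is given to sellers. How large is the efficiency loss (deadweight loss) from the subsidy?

Deadweight loss = £1188

Pre-subsidy: 579 - 5.5P = -96 + 8P gives P* = 50, Q* = 304.
With the subsidy, sellers receive Ps = Pb + 27 for each unit, where Pb is the price buyers pay.
Supply in terms of Pb becomes Qs = -96 + 8(Pb + 27) = 120 + 8Pb. Setting this equal to demand: 579 - 5.5Pb = 120 + 8Pb, so Pb = 34.
Sellers receive Ps = 34 + 27 = 61; Q' = 579 − 5.5·34 = 392.
The subsidy expands output by 392 − 304 = 88 past the efficient level; on those units the gap between marginal cost and willingness to pay runs from 0 up to 27.
DWL = ½ × 27 × 88 = 1188.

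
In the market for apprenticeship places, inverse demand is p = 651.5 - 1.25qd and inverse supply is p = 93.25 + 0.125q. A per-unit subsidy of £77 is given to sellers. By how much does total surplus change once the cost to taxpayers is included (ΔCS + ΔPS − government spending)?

Net change in total surplus = -£2156

Pre-subsidy: 651.5 - 1.25q = 93.25 + 0.125q gives q* = 406 and p* = 144.
With the subsidy, sellers receive ps = pb + 77 for each unit, where pb is the price buyers pay.
On the curves, pb = 651.5 - 1.25q and ps = 93.25 + 0.125q; the wedge ps − pb = 77 gives 93.25 + 0.125q − (651.5 - 1.25q) = 77, so q' = 462.
Then pb = 651.5 − 1.25·462 = 74 and ps = 93.25 + 0.125·462 = 151.
ΔCS = ½(406 + 462)(144 − 74) = 30380; ΔPS = ½(406 + 462)(151 − 144) = 3038.
Government spending = 77 × 462 = 35574.
Net change = 30380 + 3038 − 35574 = -2156. The loss equals the DWL triangle ½·77·56.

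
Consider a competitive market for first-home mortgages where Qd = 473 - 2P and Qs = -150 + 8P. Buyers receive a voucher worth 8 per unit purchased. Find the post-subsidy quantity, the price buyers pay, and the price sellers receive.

Pre-subsidy: 473 - 2P = -150 + 8P gives P* = 62.3, Q* = 348.4.
With the rebate, buyers effectively pay Pb = Ps − 8, where Ps is the price sellers receive.
Demand in terms of Ps becomes Qd = 473 − 2(Ps − 8) = 489 - 2Ps. Setting this equal to supply: 489 - 2Ps = -150 + 8Ps, so Ps = 63.9.
Buyers pay Pb = 63.9 − 8 = 55.9; Q' = -150 + 8·63.9 = 361.2.

Q' = 361.2; buyers pay 55.9; sellers receive 63.9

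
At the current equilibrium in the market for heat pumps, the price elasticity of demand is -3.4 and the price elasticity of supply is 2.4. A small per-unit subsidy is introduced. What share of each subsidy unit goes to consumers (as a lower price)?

For a small subsidy around the equilibrium, the benefit split depends on the relative slopes, which at a point are proportional to the elasticities.
Buyer share = εs/(εs + |εd|) = 2.4/(2.4 + 3.4) = 12/29; seller share = |εd|/(εs + |εd|) = 17/29.

Consumer share = 12/29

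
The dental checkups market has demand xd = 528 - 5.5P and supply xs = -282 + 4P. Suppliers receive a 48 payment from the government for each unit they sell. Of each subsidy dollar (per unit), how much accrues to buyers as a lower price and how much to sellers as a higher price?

Buyers gain 384/19 per unit; sellers gain 528/19 per unit

Pre-subsidy: 528 - 5.5P = -282 + 4P gives P* = 1620/19, x* = 1122/19.
With the subsidy, sellers receive Ps = Pb + 48 for each unit, where Pb is the price buyers pay.
Supply in terms of Pb becomes xs = -282 + 4(Pb + 48) = -90 + 4Pb. Setting this equal to demand: 528 - 5.5Pb = -90 + 4Pb, so Pb = 1236/19.
Sellers receive Ps = 1236/19 + 48 = 2148/19; x' = 528 − 5.5·(1236/19) = 3234/19.
Buyers' price falls by P* − Pb = 1620/19 − 1236/19 = 384/19; sellers' price rises by Ps − P* = 2148/19 − 1620/19 = 528/19.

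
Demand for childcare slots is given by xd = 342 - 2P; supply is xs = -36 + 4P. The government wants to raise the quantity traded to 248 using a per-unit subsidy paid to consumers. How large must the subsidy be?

Required subsidy s = 24 per unit

At x = 248, invert demand for the buyer price: Pb = (342 − 248)/2 = 47; invert supply for the seller price: Ps = (248 − (-36))/4 = 71.
The subsidy must fill the gap: s = Ps − Pb = 71 − 47 = 24.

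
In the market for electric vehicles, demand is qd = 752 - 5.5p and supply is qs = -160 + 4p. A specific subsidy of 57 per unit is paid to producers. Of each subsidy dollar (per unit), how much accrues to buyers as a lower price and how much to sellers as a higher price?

Pre-subsidy: 752 - 5.5p = -160 + 4p gives p* = 96, q* = 224.
With the subsidy, sellers receive ps = pb + 57 for each unit, where pb is the price buyers pay.
Supply in terms of pb becomes qs = -160 + 4(pb + 57) = 68 + 4pb. Setting this equal to demand: 752 - 5.5pb = 68 + 4pb, so pb = 72.
Sellers receive ps = 72 + 57 = 129; q' = 752 − 5.5·72 = 356.
Buyers' price falls by p* − pb = 96 − 72 = 24; sellers' price rises by ps − p* = 129 − 96 = 33.

Buyers gain 24 per unit; sellers gain 33 per unit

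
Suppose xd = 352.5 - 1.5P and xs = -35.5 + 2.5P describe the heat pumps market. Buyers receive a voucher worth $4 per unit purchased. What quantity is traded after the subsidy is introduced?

x' = 210.75

Pre-subsidy: 352.5 - 1.5P = -35.5 + 2.5P gives P* = 97, x* = 207.
With the rebate, buyers effectively pay Pb = Ps − 4, where Ps is the price sellers receive.
Demand in terms of Ps becomes xd = 352.5 − 1.5(Ps − 4) = 358.5 - 1.5Ps. Setting this equal to supply: 358.5 - 1.5Ps = -35.5 + 2.5Ps, so Ps = 98.5.
Buyers pay Pb = 98.5 − 4 = 94.5; x' = -35.5 + 2.5·98.5 = 210.75.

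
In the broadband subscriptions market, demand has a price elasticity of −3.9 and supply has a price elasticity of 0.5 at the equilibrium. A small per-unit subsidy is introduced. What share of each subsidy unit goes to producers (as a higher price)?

For a small subsidy around the equilibrium, the benefit split depends on the relative slopes, which at a point are proportional to the elasticities.
Buyer share = εs/(εs + |εd|) = 0.5/(0.5 + 3.9) = 5/44; seller share = |εd|/(εs + |εd|) = 39/44.
So producers capture 39/44 of the subsidy.

Producer share = 39/44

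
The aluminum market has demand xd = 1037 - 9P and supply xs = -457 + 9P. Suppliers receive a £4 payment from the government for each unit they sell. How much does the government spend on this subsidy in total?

Government cost = £1232

Pre-subsidy: 1037 - 9P = -457 + 9P gives P* = 83, x* = 290.
With the subsidy, sellers receive Ps = Pb + 4 for each unit, where Pb is the price buyers pay.
Supply in terms of Pb becomes xs = -457 + 9(Pb + 4) = -421 + 9Pb. Setting this equal to demand: 1037 - 9Pb = -421 + 9Pb, so Pb = 81.
Sellers receive Ps = 81 + 4 = 85; x' = 1037 − 9·81 = 308.
Government outlay = subsidy × quantity = 4 × 308 = 1232.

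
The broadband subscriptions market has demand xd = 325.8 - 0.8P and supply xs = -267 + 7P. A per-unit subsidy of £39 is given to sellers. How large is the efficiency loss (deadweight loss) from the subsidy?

Deadweight loss = £546

Pre-subsidy: 325.8 - 0.8P = -267 + 7P gives P* = 76, x* = 265.
With the subsidy, sellers receive Ps = Pb + 39 for each unit, where Pb is the price buyers pay.
Supply in terms of Pb becomes xs = -267 + 7(Pb + 39) = 6 + 7Pb. Setting this equal to demand: 325.8 - 0.8Pb = 6 + 7Pb, so Pb = 41.
Sellers receive Ps = 41 + 39 = 80; x' = 325.8 − 0.8·41 = 293.
The subsidy expands output by 293 − 265 = 28 past the efficient level; on those units the gap between marginal cost and willingness to pay runs from 0 up to 39.
DWL = ½ × 39 × 28 = 546.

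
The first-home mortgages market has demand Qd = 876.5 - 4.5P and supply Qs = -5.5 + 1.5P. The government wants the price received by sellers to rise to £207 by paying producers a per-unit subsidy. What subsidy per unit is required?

Required subsidy s = £80 per unit

At a seller price of 207, quantity supplied is -5.5 + 1.5·207 = 305.
Buyers absorb 305 only when they pay Pb with 876.5 − 4.5·Pb = 305, i.e. Pb = 127.
s = Ps − Pb = 207 − 127 = 80.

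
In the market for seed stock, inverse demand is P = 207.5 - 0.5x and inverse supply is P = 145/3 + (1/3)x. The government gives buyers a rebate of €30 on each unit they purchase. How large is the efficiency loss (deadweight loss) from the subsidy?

Deadweight loss = €540

Pre-subsidy: 207.5 - 0.5x = 145/3 + (1/3)x gives x* = 191 and P* = 112.
With the rebate, buyers effectively pay Pb = Ps − 30, where Ps is the price sellers receive.
On the curves, Pb = 207.5 - 0.5x and Ps = 145/3 + (1/3)x; the wedge Ps − Pb = 30 gives 145/3 + (1/3)x − (207.5 - 0.5x) = 30, so x' = 227.
Then Pb = 207.5 − 0.5·227 = 94 and Ps = 145/3 + (1/3)·227 = 124.
The subsidy expands output by 227 − 191 = 36 past the efficient level; on those units the gap between marginal cost and willingness to pay runs from 0 up to 30.
DWL = ½ × 30 × 36 = 540.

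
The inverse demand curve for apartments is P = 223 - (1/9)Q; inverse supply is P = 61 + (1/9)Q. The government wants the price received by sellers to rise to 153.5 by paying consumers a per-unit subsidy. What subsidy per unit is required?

At a seller price of 153.5, quantity supplied is -549 + 9·153.5 = 832.5.
Buyers absorb 832.5 only when they pay Pb = 223 − (1/9)·832.5 = 130.5.
s = Ps − Pb = 153.5 − 130.5 = 23.

Required subsidy s = 23 per unit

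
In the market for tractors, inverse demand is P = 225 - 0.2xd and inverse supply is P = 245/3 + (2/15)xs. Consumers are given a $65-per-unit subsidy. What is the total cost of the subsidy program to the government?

Government cost = $40625

Pre-subsidy: 225 - 0.2x = 245/3 + (2/15)x gives x* = 430 and P* = 139.
With the rebate, buyers effectively pay Pb = Ps − 65, where Ps is the price sellers receive.
On the curves, Pb = 225 - 0.2x and Ps = 245/3 + (2/15)x; the wedge Ps − Pb = 65 gives 245/3 + (2/15)x − (225 - 0.2x) = 65, so x' = 625.
Then Pb = 225 − 0.2·625 = 100 and Ps = 245/3 + (2/15)·625 = 165.
Government outlay = subsidy × quantity = 65 × 625 = 40625.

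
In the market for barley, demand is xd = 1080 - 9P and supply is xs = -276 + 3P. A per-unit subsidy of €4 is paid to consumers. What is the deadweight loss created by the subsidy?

Pre-subsidy: 1080 - 9P = -276 + 3P gives P* = 113, x* = 63.
With the rebate, buyers effectively pay Pb = Ps − 4, where Ps is the price sellers receive.
Demand in terms of Ps becomes xd = 1080 − 9(Ps − 4) = 1116 - 9Ps. Setting this equal to supply: 1116 - 9Ps = -276 + 3Ps, so Ps = 116.
Buyers pay Pb = 116 − 4 = 112; x' = -276 + 3·116 = 72.
The subsidy expands output by 72 − 63 = 9 past the efficient level; on those units the gap between marginal cost and willingness to pay runs from 0 up to 4.
DWL = ½ × 4 × 9 = 18.

Deadweight loss = €18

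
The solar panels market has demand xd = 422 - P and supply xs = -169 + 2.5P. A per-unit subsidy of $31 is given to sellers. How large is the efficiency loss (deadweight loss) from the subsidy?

Pre-subsidy: 422 - P = -169 + 2.5P gives P* = 1182/7, x* = 1772/7.
With the subsidy, sellers receive Ps = Pb + 31 for each unit, where Pb is the price buyers pay.
Supply in terms of Pb becomes xs = -169 + 2.5(Pb + 31) = -91.5 + 2.5Pb. Setting this equal to demand: 422 - Pb = -91.5 + 2.5Pb, so Pb = 1027/7.
Sellers receive Ps = 1027/7 + 31 = 1244/7; x' = 422 − 1·(1027/7) = 1927/7.
The subsidy expands output by 1927/7 − 1772/7 = 155/7 past the efficient level; on those units the gap between marginal cost and willingness to pay runs from 0 up to 31.
DWL = ½ × 31 × 155/7 = 4805/14.

Deadweight loss = 4805/14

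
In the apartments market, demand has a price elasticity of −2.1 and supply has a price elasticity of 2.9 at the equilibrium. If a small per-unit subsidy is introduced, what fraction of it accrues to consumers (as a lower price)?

For a small subsidy around the equilibrium, the benefit split depends on the relative slopes, which at a point are proportional to the elasticities.
Buyer share = εs/(εs + |εd|) = 2.9/(2.9 + 2.1) = 0.58; seller share = |εd|/(εs + |εd|) = 0.42.

Consumer share = 0.58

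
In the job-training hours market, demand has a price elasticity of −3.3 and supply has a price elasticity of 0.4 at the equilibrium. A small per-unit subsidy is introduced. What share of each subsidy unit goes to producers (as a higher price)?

For a small subsidy around the equilibrium, the benefit split depends on the relative slopes, which at a point are proportional to the elasticities.
Buyer share = εs/(εs + |εd|) = 0.4/(0.4 + 3.3) = 4/37; seller share = |εd|/(εs + |εd|) = 33/37.
So producers capture 33/37 of the subsidy.

Producer share = 33/37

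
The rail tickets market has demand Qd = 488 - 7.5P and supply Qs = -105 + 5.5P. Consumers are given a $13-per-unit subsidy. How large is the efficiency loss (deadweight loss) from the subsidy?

Pre-subsidy: 488 - 7.5P = -105 + 5.5P gives P* = 593/13, Q* = 3793/26.
With the rebate, buyers effectively pay Pb = Ps − 13, where Ps is the price sellers receive.
Demand in terms of Ps becomes Qd = 488 − 7.5(Ps − 13) = 585.5 - 7.5Ps. Setting this equal to supply: 585.5 - 7.5Ps = -105 + 5.5Ps, so Ps = 1381/26.
Buyers pay Pb = 1381/26 − 13 = 1043/26; Q' = -105 + 5.5·(1381/26) = 9731/52.
The subsidy expands output by 9731/52 − 3793/26 = 41.25 past the efficient level; on those units the gap between marginal cost and willingness to pay runs from 0 up to 13.
DWL = ½ × 13 × 41.25 = 268.125.

Deadweight loss = $268.125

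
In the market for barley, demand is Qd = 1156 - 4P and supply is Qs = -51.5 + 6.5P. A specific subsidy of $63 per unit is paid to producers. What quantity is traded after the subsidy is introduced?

Q' = 852

Pre-subsidy: 1156 - 4P = -51.5 + 6.5P gives P* = 115, Q* = 696.
With the subsidy, sellers receive Ps = Pb + 63 for each unit, where Pb is the price buyers pay.
Supply in terms of Pb becomes Qs = -51.5 + 6.5(Pb + 63) = 358 + 6.5Pb. Setting this equal to demand: 1156 - 4Pb = 358 + 6.5Pb, so Pb = 76.
Sellers receive Ps = 76 + 63 = 139; Q' = 1156 − 4·76 = 852.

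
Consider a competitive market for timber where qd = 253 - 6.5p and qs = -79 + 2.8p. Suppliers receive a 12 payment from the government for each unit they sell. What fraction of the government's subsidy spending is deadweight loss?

DWL / government spending = 1092/4133

Pre-subsidy: 253 - 6.5p = -79 + 2.8p gives p* = 3320/93, q* = 1949/93.
With the subsidy, sellers receive ps = pb + 12 for each unit, where pb is the price buyers pay.
Supply in terms of pb becomes qs = -79 + 2.8(pb + 12) = -45.4 + 2.8pb. Setting this equal to demand: 253 - 6.5pb = -45.4 + 2.8pb, so pb = 2984/93.
Sellers receive ps = 2984/93 + 12 = 4100/93; q' = 253 − 6.5·(2984/93) = 4133/93.
ΔCS = ½(1949/93 + 4133/93)(3320/93 − 2984/93) = 340592/2883; ΔPS = ½(1949/93 + 4133/93)(4100/93 − 3320/93) = 790660/2883.
Government spending = 12 × 4133/93 = 16532/31.
DWL = ½ × 12 × (4133/93 − 1949/93) = 4368/31; fraction = (4368/31) / (16532/31) = 1092/4133.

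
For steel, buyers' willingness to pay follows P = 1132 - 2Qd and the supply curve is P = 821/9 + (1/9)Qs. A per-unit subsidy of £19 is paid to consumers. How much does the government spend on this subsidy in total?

Government cost = £9538

Pre-subsidy: 1132 - 2Q = 821/9 + (1/9)Q gives Q* = 493 and P* = 146.
With the rebate, buyers effectively pay Pb = Ps − 19, where Ps is the price sellers receive.
On the curves, Pb = 1132 - 2Q and Ps = 821/9 + (1/9)Q; the wedge Ps − Pb = 19 gives 821/9 + (1/9)Q − (1132 - 2Q) = 19, so Q' = 502.
Then Pb = 1132 − 2·502 = 128 and Ps = 821/9 + (1/9)·502 = 147.
Government outlay = subsidy × quantity = 19 × 502 = 9538.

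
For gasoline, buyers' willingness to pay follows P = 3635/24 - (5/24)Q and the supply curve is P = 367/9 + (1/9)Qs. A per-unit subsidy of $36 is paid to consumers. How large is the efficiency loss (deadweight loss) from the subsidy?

Deadweight loss = 46656/23

Pre-subsidy: 3635/24 - (5/24)Q = 367/9 + (1/9)Q gives Q* = 7969/23 and P* = 5470/69.
With the rebate, buyers effectively pay Pb = Ps − 36, where Ps is the price sellers receive.
On the curves, Pb = 3635/24 - (5/24)Q and Ps = 367/9 + (1/9)Q; the wedge Ps − Pb = 36 gives 367/9 + (1/9)Q − (3635/24 - (5/24)Q) = 36, so Q' = 10561/23.
Then Pb = 3635/24 − (5/24)·(10561/23) = 3850/69 and Ps = 367/9 + (1/9)·(10561/23) = 6334/69.
The subsidy expands output by 10561/23 − 7969/23 = 2592/23 past the efficient level; on those units the gap between marginal cost and willingness to pay runs from 0 up to 36.
DWL = ½ × 36 × 2592/23 = 46656/23.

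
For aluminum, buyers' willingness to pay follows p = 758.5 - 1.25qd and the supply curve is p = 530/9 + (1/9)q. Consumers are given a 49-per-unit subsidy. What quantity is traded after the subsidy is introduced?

q' = 550

Pre-subsidy: 758.5 - 1.25q = 530/9 + (1/9)q gives q* = 514 and p* = 116.
With the rebate, buyers effectively pay pb = ps − 49, where ps is the price sellers receive.
On the curves, pb = 758.5 - 1.25q and ps = 530/9 + (1/9)q; the wedge ps − pb = 49 gives 530/9 + (1/9)q − (758.5 - 1.25q) = 49, so q' = 550.
Then pb = 758.5 − 1.25·550 = 71 and ps = 530/9 + (1/9)·550 = 120.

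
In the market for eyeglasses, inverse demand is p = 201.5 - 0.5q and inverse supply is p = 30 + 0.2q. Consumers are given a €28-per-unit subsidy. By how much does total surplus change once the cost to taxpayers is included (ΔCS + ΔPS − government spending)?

Pre-subsidy: 201.5 - 0.5q = 30 + 0.2q gives q* = 245 and p* = 79.
With the rebate, buyers effectively pay pb = ps − 28, where ps is the price sellers receive.
On the curves, pb = 201.5 - 0.5q and ps = 30 + 0.2q; the wedge ps − pb = 28 gives 30 + 0.2q − (201.5 - 0.5q) = 28, so q' = 285.
Then pb = 201.5 − 0.5·285 = 59 and ps = 30 + 0.2·285 = 87.
ΔCS = ½(245 + 285)(79 − 59) = 5300; ΔPS = ½(245 + 285)(87 − 79) = 2120.
Government spending = 28 × 285 = 7980.
Net change = 5300 + 2120 − 7980 = -560. The loss equals the DWL triangle ½·28·40.

Net change in total surplus = -€560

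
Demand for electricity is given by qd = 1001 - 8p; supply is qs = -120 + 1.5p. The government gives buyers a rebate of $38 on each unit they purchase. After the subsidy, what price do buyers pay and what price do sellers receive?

Buyers pay $112; sellers receive $150

Pre-subsidy: 1001 - 8p = -120 + 1.5p gives p* = 118, q* = 57.
With the rebate, buyers effectively pay pb = ps − 38, where ps is the price sellers receive.
Demand in terms of ps becomes qd = 1001 − 8(ps − 38) = 1305 - 8ps. Setting this equal to supply: 1305 - 8ps = -120 + 1.5ps, so ps = 150.
Buyers pay pb = 150 − 38 = 112; q' = -120 + 1.5·150 = 105.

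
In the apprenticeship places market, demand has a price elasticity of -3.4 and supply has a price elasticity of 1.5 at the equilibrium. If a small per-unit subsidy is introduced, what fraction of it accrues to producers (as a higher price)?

Producer share = 34/49

For a small subsidy around the equilibrium, the benefit split depends on the relative slopes, which at a point are proportional to the elasticities.
Buyer share = εs/(εs + |εd|) = 1.5/(1.5 + 3.4) = 15/49; seller share = |εd|/(εs + |εd|) = 34/49.
So producers capture 34/49 of the subsidy.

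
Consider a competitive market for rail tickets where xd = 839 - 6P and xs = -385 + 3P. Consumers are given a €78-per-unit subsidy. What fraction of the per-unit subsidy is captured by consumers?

Consumer share = 1/3

Pre-subsidy: 839 - 6P = -385 + 3P gives P* = 136, x* = 23.
With the rebate, buyers effectively pay Pb = Ps − 78, where Ps is the price sellers receive.
Demand in terms of Ps becomes xd = 839 − 6(Ps − 78) = 1307 - 6Ps. Setting this equal to supply: 1307 - 6Ps = -385 + 3Ps, so Ps = 188.
Buyers pay Pb = 188 − 78 = 110; x' = -385 + 3·188 = 179.
Buyers' price falls by P* − Pb = 136 − 110 = 26; sellers' price rises by Ps − P* = 188 − 136 = 52.
So consumers capture 26/78 = 1/3 of each unit of subsidy.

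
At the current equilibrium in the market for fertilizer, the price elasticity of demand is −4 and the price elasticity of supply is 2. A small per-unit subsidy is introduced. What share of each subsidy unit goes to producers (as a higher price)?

For a small subsidy around the equilibrium, the benefit split depends on the relative slopes, which at a point are proportional to the elasticities.
Buyer share = εs/(εs + |εd|) = 2/(2 + 4) = 1/3; seller share = |εd|/(εs + |εd|) = 2/3.
So producers capture 2/3 of the subsidy.

Producer share = 2/3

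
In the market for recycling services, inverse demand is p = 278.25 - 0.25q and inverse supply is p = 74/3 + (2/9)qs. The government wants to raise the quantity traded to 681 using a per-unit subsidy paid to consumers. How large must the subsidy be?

At q = 681, from the demand curve buyers pay pb = 278.25 − 0.25·681 = 108; from the supply curve sellers need ps = 74/3 + (2/9)·681 = 176.
The subsidy must fill the gap: s = ps − pb = 176 − 108 = 68.

Required subsidy s = 68 per unit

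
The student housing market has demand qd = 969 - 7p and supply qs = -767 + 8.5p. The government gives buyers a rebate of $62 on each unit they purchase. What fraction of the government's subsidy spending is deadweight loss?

Pre-subsidy: 969 - 7p = -767 + 8.5p gives p* = 112, q* = 185.
With the rebate, buyers effectively pay pb = ps − 62, where ps is the price sellers receive.
Demand in terms of ps becomes qd = 969 − 7(ps − 62) = 1403 - 7ps. Setting this equal to supply: 1403 - 7ps = -767 + 8.5ps, so ps = 140.
Buyers pay pb = 140 − 62 = 78; q' = -767 + 8.5·140 = 423.
ΔCS = ½(185 + 423)(112 − 78) = 10336; ΔPS = ½(185 + 423)(140 − 112) = 8512.
Government spending = 62 × 423 = 26226.
DWL = ½ × 62 × (423 − 185) = 7378; fraction = 7378 / 26226 = 119/423.

DWL / government spending = 119/423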